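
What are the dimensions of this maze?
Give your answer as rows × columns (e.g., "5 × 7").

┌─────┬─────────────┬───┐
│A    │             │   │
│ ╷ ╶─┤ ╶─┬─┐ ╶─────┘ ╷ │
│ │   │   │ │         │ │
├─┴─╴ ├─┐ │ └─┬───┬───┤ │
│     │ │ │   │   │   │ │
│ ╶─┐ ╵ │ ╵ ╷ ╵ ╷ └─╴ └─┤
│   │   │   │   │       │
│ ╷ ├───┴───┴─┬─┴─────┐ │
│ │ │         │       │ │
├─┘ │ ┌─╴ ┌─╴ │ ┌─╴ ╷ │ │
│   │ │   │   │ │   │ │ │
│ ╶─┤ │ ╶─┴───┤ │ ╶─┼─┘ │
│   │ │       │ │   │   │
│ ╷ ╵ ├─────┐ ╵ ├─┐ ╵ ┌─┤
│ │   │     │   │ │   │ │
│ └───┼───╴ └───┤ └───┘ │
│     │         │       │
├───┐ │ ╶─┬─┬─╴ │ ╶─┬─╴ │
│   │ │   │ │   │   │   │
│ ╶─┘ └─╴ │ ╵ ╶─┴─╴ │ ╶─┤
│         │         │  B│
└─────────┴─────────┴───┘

Counting the maze dimensions:
Rows (vertical): 11
Columns (horizontal): 12
Dimensions: 11 × 12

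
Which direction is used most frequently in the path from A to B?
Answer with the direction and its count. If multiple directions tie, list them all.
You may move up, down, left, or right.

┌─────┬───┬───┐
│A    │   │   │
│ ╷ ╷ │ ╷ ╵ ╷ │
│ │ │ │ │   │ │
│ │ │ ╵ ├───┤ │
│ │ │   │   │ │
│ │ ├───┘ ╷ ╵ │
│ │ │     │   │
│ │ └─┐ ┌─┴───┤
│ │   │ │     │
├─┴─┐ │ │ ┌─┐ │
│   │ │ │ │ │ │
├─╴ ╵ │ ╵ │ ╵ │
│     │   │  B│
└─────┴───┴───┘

Directions: right, right, down, down, right, up, up, right, down, right, up, right, down, down, down, left, up, left, down, left, down, down, down, right, up, up, right, right, down, down
Counts: {'right': 9, 'down': 12, 'up': 6, 'left': 3}
Most common: down (12 times)

Solution:

┌─────┬───┬───┐
│A → ↓│↱ ↓│↱ ↓│
│ ╷ ╷ │ ╷ ╵ ╷ │
│ │ │↓│↑│↳ ↑│↓│
│ │ │ ╵ ├───┤ │
│ │ │↳ ↑│↓ ↰│↓│
│ │ ├───┘ ╷ ╵ │
│ │ │  ↓ ↲│↑ ↲│
│ │ └─┐ ┌─┴───┤
│ │   │↓│↱ → ↓│
├─┴─┐ │ │ ┌─┐ │
│   │ │↓│↑│ │↓│
├─╴ ╵ │ ╵ │ ╵ │
│     │↳ ↑│  B│
└─────┴───┴───┘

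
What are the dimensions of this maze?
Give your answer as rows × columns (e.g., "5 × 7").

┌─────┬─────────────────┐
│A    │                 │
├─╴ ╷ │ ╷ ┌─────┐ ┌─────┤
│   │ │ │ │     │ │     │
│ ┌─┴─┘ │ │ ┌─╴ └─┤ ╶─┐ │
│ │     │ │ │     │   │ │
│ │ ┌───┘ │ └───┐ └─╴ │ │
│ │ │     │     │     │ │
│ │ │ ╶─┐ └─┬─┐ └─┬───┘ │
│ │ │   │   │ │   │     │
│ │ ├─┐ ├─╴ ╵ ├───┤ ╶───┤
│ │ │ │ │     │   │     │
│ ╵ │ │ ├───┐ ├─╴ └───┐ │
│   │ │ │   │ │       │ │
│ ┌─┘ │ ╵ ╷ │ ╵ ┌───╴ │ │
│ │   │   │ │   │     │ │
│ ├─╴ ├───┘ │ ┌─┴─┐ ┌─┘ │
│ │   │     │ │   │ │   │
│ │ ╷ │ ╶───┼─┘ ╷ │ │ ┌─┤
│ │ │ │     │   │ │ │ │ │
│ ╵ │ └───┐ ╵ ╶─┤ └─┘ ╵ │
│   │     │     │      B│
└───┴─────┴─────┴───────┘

Counting the maze dimensions:
Rows (vertical): 11
Columns (horizontal): 12
Dimensions: 11 × 12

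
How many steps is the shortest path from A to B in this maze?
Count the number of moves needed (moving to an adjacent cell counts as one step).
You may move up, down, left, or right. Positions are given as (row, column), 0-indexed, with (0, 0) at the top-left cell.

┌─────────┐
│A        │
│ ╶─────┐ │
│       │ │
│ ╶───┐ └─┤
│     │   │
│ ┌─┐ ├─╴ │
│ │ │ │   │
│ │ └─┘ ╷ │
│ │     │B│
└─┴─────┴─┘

Using BFS to find shortest path:
Start: (0, 0), End: (4, 4)
Path found:
(0,0) → (1,0) → (1,1) → (1,2) → (1,3) → (2,3) → (2,4) → (3,4) → (4,4)
Number of steps: 8

Solution:

┌─────────┐
│A        │
│ ╶─────┐ │
│↳ → → ↓│ │
│ ╶───┐ └─┤
│     │↳ ↓│
│ ┌─┐ ├─╴ │
│ │ │ │  ↓│
│ │ └─┘ ╷ │
│ │     │B│
└─┴─────┴─┘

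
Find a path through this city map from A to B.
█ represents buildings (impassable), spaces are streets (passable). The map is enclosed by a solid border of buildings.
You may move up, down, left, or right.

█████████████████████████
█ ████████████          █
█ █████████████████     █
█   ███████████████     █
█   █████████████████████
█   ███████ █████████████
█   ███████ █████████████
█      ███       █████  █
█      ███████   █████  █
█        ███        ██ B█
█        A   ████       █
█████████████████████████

Finding the shortest path from A to B:
Movement: cardinal only
Path length: 17 steps
Directions: right → right → right → up → right → right → right → right → right → down → right → right → right → right → right → up → right

Solution:

█████████████████████████
█ ████████████          █
█ █████████████████     █
█   ███████████████     █
█   █████████████████████
█   ███████ █████████████
█   ███████ █████████████
█      ███       █████  █
█      ███████   █████  █
█        ███↱→→→→↓  ██↱B█
█        A→→↑████↳→→→→↑ █
█████████████████████████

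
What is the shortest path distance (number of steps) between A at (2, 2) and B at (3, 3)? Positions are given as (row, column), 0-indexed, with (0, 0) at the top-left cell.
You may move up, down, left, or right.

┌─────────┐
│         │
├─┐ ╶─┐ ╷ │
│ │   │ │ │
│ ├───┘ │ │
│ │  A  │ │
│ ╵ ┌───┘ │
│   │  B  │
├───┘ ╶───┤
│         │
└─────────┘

Finding path from (2, 2) to (3, 3):
Path: (2,2) → (2,3) → (1,3) → (0,3) → (0,4) → (1,4) → (2,4) → (3,4) → (3,3)
Distance: 8 steps

Solution:

┌─────────┐
│      ↱ ↓│
├─┐ ╶─┐ ╷ │
│ │   │↑│↓│
│ ├───┘ │ │
│ │  A ↑│↓│
│ ╵ ┌───┘ │
│   │  B ↲│
├───┘ ╶───┤
│         │
└─────────┘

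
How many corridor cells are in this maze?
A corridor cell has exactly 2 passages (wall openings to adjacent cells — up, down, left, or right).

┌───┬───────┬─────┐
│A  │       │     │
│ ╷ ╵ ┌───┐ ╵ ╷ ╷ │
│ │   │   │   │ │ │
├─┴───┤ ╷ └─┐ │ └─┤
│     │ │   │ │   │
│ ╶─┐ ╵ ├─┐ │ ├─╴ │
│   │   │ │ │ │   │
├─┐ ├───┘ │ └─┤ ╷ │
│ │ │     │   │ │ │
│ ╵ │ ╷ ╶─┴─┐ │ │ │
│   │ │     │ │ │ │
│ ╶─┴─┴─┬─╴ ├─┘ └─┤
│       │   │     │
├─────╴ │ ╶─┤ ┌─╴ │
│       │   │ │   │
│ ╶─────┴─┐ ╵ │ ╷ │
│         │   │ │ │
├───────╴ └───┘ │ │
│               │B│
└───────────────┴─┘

Counting cells with exactly 2 passages:
Total corridor cells: 72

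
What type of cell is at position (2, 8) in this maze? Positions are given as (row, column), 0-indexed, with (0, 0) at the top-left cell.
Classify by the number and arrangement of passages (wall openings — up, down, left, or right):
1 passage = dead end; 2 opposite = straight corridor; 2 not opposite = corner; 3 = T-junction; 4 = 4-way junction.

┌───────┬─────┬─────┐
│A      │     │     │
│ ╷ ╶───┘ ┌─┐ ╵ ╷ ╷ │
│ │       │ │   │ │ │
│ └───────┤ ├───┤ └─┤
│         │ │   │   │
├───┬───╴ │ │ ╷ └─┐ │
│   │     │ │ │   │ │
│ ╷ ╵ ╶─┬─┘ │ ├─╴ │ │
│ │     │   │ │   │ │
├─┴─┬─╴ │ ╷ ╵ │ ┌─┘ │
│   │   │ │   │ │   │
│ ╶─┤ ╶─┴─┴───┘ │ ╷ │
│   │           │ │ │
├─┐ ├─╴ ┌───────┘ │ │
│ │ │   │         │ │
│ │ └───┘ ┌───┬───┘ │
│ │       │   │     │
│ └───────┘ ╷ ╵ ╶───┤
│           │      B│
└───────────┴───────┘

Checking cell at (2, 8):
Number of passages: 2
Cell type: corner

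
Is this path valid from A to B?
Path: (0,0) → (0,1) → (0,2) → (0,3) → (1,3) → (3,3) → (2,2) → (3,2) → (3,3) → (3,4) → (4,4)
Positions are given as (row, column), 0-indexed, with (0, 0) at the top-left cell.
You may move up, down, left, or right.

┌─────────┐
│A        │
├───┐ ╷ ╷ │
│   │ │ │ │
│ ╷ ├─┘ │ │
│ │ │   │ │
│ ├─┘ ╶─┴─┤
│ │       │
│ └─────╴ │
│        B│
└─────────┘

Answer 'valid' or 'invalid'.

Checking path validity:
Result: Invalid move at step 5: cannot move from (1, 3) to (3, 3).

invalid

Correct solution:

┌─────────┐
│A → → ↓  │
├───┐ ╷ ╷ │
│   │ │↓│ │
│ ╷ ├─┘ │ │
│ │ │↓ ↲│ │
│ ├─┘ ╶─┴─┤
│ │  ↳ → ↓│
│ └─────╴ │
│        B│
└─────────┘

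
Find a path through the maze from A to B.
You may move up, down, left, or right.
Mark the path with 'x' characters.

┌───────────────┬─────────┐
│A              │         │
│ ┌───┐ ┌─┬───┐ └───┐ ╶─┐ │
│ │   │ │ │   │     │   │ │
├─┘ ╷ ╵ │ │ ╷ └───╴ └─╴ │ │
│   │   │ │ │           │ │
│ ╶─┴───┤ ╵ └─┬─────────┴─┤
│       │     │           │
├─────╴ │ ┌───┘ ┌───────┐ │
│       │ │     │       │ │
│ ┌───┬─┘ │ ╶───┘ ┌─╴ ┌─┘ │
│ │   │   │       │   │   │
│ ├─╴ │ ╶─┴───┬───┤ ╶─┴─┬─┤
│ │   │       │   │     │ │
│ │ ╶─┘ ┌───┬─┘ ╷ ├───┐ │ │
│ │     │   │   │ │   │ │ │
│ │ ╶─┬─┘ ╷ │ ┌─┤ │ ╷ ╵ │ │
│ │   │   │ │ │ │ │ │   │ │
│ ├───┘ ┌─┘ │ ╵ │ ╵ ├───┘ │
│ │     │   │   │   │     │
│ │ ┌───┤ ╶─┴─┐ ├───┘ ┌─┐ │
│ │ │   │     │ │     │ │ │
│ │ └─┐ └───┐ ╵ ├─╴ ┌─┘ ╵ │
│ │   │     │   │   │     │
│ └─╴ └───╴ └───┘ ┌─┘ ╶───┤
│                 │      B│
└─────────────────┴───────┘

Finding the shortest path through the maze:
Path length: 48 steps
Directions: right → right → right → down → down → left → up → left → down → left → down → right → right → right → down → left → left → left → down → down → down → down → down → down → down → down → right → right → right → right → right → right → right → right → up → right → up → right → up → right → right → down → down → left → left → down → right → right

Solution:

┌───────────────┬─────────┐
│A x x x        │         │
│ ┌───┐ ┌─┬───┐ └───┐ ╶─┐ │
│ │x x│x│ │   │     │   │ │
├─┘ ╷ ╵ │ │ ╷ └───╴ └─╴ │ │
│x x│x x│ │ │           │ │
│ ╶─┴───┤ ╵ └─┬─────────┴─┤
│x x x x│     │           │
├─────╴ │ ┌───┘ ┌───────┐ │
│x x x x│ │     │       │ │
│ ┌───┬─┘ │ ╶───┘ ┌─╴ ┌─┘ │
│x│   │   │       │   │   │
│ ├─╴ │ ╶─┴───┬───┤ ╶─┴─┬─┤
│x│   │       │   │     │ │
│ │ ╶─┘ ┌───┬─┘ ╷ ├───┐ │ │
│x│     │   │   │ │   │ │ │
│ │ ╶─┬─┘ ╷ │ ┌─┤ │ ╷ ╵ │ │
│x│   │   │ │ │ │ │ │   │ │
│ ├───┘ ┌─┘ │ ╵ │ ╵ ├───┘ │
│x│     │   │   │   │x x x│
│ │ ┌───┤ ╶─┴─┐ ├───┘ ┌─┐ │
│x│ │   │     │ │  x x│ │x│
│ │ └─┐ └───┐ ╵ ├─╴ ┌─┘ ╵ │
│x│   │     │   │x x│x x x│
│ └─╴ └───╴ └───┘ ┌─┘ ╶───┤
│x x x x x x x x x│  x x B│
└─────────────────┴───────┘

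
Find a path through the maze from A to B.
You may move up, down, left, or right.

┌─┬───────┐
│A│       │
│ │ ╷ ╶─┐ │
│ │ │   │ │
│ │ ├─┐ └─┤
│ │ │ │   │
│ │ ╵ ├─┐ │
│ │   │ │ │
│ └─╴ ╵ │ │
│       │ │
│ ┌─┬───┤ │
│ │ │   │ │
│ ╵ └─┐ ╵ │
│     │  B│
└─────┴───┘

Finding the shortest path through the maze:
Path length: 20 steps
Directions: down → down → down → down → right → right → up → left → up → up → up → right → down → right → down → right → down → down → down → down

Solution:

┌─┬───────┐
│A│↱ ↓    │
│ │ ╷ ╶─┐ │
│↓│↑│↳ ↓│ │
│ │ ├─┐ └─┤
│↓│↑│ │↳ ↓│
│ │ ╵ ├─┐ │
│↓│↑ ↰│ │↓│
│ └─╴ ╵ │ │
│↳ → ↑  │↓│
│ ┌─┬───┤ │
│ │ │   │↓│
│ ╵ └─┐ ╵ │
│     │  B│
└─────┴───┘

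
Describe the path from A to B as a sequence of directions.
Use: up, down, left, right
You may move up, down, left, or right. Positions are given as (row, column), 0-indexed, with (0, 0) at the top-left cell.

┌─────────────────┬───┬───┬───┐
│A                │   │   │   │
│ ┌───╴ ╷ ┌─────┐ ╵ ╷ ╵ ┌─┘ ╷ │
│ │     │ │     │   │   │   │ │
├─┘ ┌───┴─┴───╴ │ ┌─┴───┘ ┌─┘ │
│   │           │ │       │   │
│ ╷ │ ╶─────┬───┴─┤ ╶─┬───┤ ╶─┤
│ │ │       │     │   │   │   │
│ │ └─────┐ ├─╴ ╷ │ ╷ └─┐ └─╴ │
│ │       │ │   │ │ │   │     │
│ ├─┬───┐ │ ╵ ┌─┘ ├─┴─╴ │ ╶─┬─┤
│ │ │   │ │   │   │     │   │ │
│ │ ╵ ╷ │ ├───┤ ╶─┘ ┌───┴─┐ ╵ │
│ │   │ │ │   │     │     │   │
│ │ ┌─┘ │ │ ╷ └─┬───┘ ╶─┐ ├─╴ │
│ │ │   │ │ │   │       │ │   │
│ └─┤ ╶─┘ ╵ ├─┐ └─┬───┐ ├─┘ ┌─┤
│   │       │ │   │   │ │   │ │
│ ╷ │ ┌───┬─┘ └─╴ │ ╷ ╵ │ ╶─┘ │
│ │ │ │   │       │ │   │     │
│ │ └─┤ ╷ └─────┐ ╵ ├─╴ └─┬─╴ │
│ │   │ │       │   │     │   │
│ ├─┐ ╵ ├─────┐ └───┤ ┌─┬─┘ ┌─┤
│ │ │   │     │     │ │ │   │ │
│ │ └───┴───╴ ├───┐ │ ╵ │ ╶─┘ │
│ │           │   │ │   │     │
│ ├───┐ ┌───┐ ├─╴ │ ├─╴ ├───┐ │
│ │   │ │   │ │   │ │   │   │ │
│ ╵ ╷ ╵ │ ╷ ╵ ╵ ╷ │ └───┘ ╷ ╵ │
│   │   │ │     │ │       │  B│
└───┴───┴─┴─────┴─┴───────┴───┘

Finding the path and converting it to directions:
Path through cells: (0,0) → (0,1) → (0,2) → (0,3) → (1,3) → (1,2) → (1,1) → (2,1) → (2,0) → (3,0) → (4,0) → (5,0) → (6,0) → (7,0) → (8,0) → (8,1) → (9,1) → (10,1) → (10,2) → (11,2) → (11,3) → (10,3) → (9,3) → (9,4) → (10,4) → (10,5) → (10,6) → (10,7) → (11,7) → (11,8) → (11,9) → (12,9) → (13,9) → (14,9) → (14,10) → (14,11) → (14,12) → (13,12) → (13,13) → (14,13) → (14,14)
Directions: right, right, right, down, left, left, down, left, down, down, down, down, down, down, right, down, down, right, down, right, up, up, right, down, right, right, right, down, right, right, down, down, down, right, right, right, up, right, down, right

Solution:

┌─────────────────┬───┬───┬───┐
│A → → ↓          │   │   │   │
│ ┌───╴ ╷ ┌─────┐ ╵ ╷ ╵ ┌─┘ ╷ │
│ │↓ ← ↲│ │     │   │   │   │ │
├─┘ ┌───┴─┴───╴ │ ┌─┴───┘ ┌─┘ │
│↓ ↲│           │ │       │   │
│ ╷ │ ╶─────┬───┴─┤ ╶─┬───┤ ╶─┤
│↓│ │       │     │   │   │   │
│ │ └─────┐ ├─╴ ╷ │ ╷ └─┐ └─╴ │
│↓│       │ │   │ │ │   │     │
│ ├─┬───┐ │ ╵ ┌─┘ ├─┴─╴ │ ╶─┬─┤
│↓│ │   │ │   │   │     │   │ │
│ │ ╵ ╷ │ ├───┤ ╶─┘ ┌───┴─┐ ╵ │
│↓│   │ │ │   │     │     │   │
│ │ ┌─┘ │ │ ╷ └─┬───┘ ╶─┐ ├─╴ │
│↓│ │   │ │ │   │       │ │   │
│ └─┤ ╶─┘ ╵ ├─┐ └─┬───┐ ├─┘ ┌─┤
│↳ ↓│       │ │   │   │ │   │ │
│ ╷ │ ┌───┬─┘ └─╴ │ ╷ ╵ │ ╶─┘ │
│ │↓│ │↱ ↓│       │ │   │     │
│ │ └─┤ ╷ └─────┐ ╵ ├─╴ └─┬─╴ │
│ │↳ ↓│↑│↳ → → ↓│   │     │   │
│ ├─┐ ╵ ├─────┐ └───┤ ┌─┬─┘ ┌─┤
│ │ │↳ ↑│     │↳ → ↓│ │ │   │ │
│ │ └───┴───╴ ├───┐ │ ╵ │ ╶─┘ │
│ │           │   │↓│   │     │
│ ├───┐ ┌───┐ ├─╴ │ ├─╴ ├───┐ │
│ │   │ │   │ │   │↓│   │↱ ↓│ │
│ ╵ ╷ ╵ │ ╷ ╵ ╵ ╷ │ └───┘ ╷ ╵ │
│   │   │ │     │ │↳ → → ↑│↳ B│
└───┴───┴─┴─────┴─┴───────┴───┘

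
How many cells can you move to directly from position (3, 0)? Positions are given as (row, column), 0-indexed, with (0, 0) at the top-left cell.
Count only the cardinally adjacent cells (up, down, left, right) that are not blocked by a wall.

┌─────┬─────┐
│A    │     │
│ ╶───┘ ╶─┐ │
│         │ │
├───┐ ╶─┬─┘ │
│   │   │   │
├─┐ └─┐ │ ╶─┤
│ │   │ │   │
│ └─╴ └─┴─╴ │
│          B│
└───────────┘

Checking passable neighbors of (3, 0):
Neighbors: (4, 0)
Count: 1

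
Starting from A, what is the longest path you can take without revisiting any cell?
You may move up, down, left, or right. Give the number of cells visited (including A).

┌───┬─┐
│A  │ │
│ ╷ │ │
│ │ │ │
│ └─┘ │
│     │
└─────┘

Finding longest simple path using DFS:
Start: (0, 0)
Longest path visits 7 cells
Path: A → down → down → right → right → up → up

Solution:

┌───┬─┐
│A  │B│
│ ╷ │ │
│↓│ │↑│
│ └─┘ │
│↳ → ↑│
└─────┘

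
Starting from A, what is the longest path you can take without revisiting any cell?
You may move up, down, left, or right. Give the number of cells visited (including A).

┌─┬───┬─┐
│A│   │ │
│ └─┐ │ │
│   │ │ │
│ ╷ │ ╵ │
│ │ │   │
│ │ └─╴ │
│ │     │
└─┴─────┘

Finding longest simple path using DFS:
Start: (0, 0)
Longest path visits 12 cells
Path: A → down → right → down → down → right → right → up → left → up → up → left

Solution:

┌─┬───┬─┐
│A│B ↰│ │
│ └─┐ │ │
│↳ ↓│↑│ │
│ ╷ │ ╵ │
│ │↓│↑ ↰│
│ │ └─╴ │
│ │↳ → ↑│
└─┴─────┘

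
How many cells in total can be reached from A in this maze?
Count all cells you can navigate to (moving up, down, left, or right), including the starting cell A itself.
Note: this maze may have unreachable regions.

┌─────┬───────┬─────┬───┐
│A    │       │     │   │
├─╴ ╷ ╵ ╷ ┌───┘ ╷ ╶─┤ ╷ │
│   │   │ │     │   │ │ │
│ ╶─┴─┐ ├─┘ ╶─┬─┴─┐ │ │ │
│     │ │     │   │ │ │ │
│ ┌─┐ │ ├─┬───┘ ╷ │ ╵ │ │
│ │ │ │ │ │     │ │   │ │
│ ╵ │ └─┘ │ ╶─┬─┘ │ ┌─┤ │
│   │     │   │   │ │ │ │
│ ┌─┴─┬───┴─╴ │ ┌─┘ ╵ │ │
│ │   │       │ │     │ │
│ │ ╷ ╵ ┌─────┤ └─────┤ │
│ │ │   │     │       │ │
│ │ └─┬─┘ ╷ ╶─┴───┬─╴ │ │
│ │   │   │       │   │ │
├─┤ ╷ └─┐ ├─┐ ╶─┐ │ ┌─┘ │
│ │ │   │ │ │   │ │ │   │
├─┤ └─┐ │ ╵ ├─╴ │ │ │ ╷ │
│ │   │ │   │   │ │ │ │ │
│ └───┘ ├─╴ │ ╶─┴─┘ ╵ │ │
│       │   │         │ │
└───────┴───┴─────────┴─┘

Using BFS/flood-fill to find all reachable cells from A:
Maze size: 11 × 12 = 132 total cells
103 cell(s) are walled off and cannot be reached from A.
Reachable cells: 29

Reachable region (· marks reachable cells):

┌─────┬───────┬─────┬───┐
│A · ·│· · · ·│     │   │
├─╴ ╷ ╵ ╷ ┌───┘ ╷ ╶─┤ ╷ │
│· ·│· ·│·│     │   │ │ │
│ ╶─┴─┐ ├─┘ ╶─┬─┴─┐ │ │ │
│· · ·│·│     │   │ │ │ │
│ ┌─┐ │ ├─┬───┘ ╷ │ ╵ │ │
│·│·│·│·│·│     │ │   │ │
│ ╵ │ └─┘ │ ╶─┬─┘ │ ┌─┤ │
│· ·│· · ·│   │   │ │ │ │
│ ┌─┴─┬───┴─╴ │ ┌─┘ ╵ │ │
│·│   │       │ │     │ │
│ │ ╷ ╵ ┌─────┤ └─────┤ │
│·│ │   │     │       │ │
│ │ └─┬─┘ ╷ ╶─┴───┬─╴ │ │
│·│   │   │       │   │ │
├─┤ ╷ └─┐ ├─┐ ╶─┐ │ ┌─┘ │
│ │ │   │ │ │   │ │ │   │
├─┤ └─┐ │ ╵ ├─╴ │ │ │ ╷ │
│ │   │ │   │   │ │ │ │ │
│ └───┘ ├─╴ │ ╶─┴─┘ ╵ │ │
│       │   │         │ │
└───────┴───┴─────────┴─┘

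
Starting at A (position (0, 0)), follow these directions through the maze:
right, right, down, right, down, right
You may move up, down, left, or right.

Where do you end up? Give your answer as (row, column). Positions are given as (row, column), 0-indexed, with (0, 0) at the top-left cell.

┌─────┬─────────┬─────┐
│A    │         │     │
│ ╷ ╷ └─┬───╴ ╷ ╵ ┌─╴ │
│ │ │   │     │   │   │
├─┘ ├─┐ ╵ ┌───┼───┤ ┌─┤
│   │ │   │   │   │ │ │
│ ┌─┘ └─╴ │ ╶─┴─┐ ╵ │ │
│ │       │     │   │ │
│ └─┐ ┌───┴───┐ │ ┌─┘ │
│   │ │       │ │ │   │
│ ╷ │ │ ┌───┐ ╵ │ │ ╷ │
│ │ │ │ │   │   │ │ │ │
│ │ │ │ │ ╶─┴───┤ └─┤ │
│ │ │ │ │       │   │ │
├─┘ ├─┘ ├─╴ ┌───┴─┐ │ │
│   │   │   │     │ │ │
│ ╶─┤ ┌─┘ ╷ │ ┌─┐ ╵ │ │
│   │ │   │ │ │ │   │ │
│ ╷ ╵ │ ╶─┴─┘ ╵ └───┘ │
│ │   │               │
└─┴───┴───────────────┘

Following directions step by step:
Start: (0, 0)
  right: (0, 0) → (0, 1)
  right: (0, 1) → (0, 2)
  down: (0, 2) → (1, 2)
  right: (1, 2) → (1, 3)
  down: (1, 3) → (2, 3)
  right: (2, 3) → (2, 4)
Final position: (2, 4)

Path taken:

┌─────┬─────────┬─────┐
│A → ↓│         │     │
│ ╷ ╷ └─┬───╴ ╷ ╵ ┌─╴ │
│ │ │↳ ↓│     │   │   │
├─┘ ├─┐ ╵ ┌───┼───┤ ┌─┤
│   │ │↳ B│   │   │ │ │
│ ┌─┘ └─╴ │ ╶─┴─┐ ╵ │ │
│ │       │     │   │ │
│ └─┐ ┌───┴───┐ │ ┌─┘ │
│   │ │       │ │ │   │
│ ╷ │ │ ┌───┐ ╵ │ │ ╷ │
│ │ │ │ │   │   │ │ │ │
│ │ │ │ │ ╶─┴───┤ └─┤ │
│ │ │ │ │       │   │ │
├─┘ ├─┘ ├─╴ ┌───┴─┐ │ │
│   │   │   │     │ │ │
│ ╶─┤ ┌─┘ ╷ │ ┌─┐ ╵ │ │
│   │ │   │ │ │ │   │ │
│ ╷ ╵ │ ╶─┴─┘ ╵ └───┘ │
│ │   │               │
└─┴───┴───────────────┘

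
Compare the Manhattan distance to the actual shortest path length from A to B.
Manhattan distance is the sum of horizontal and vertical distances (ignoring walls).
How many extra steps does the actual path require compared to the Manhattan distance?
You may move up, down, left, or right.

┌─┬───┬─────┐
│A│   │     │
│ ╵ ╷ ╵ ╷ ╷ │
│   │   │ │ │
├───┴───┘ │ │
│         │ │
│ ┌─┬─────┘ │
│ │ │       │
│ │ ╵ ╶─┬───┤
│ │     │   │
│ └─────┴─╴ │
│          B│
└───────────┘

Manhattan distance: |5 - 0| + |5 - 0| = 10
Actual path length: 22
Extra steps: 22 - 10 = 12

Solution:

┌─┬───┬─────┐
│A│↱ ↓│↱ ↓  │
│ ╵ ╷ ╵ ╷ ╷ │
│↳ ↑│↳ ↑│↓│ │
├───┴───┘ │ │
│↓ ← ← ← ↲│ │
│ ┌─┬─────┘ │
│↓│ │       │
│ │ ╵ ╶─┬───┤
│↓│     │   │
│ └─────┴─╴ │
│↳ → → → → B│
└───────────┘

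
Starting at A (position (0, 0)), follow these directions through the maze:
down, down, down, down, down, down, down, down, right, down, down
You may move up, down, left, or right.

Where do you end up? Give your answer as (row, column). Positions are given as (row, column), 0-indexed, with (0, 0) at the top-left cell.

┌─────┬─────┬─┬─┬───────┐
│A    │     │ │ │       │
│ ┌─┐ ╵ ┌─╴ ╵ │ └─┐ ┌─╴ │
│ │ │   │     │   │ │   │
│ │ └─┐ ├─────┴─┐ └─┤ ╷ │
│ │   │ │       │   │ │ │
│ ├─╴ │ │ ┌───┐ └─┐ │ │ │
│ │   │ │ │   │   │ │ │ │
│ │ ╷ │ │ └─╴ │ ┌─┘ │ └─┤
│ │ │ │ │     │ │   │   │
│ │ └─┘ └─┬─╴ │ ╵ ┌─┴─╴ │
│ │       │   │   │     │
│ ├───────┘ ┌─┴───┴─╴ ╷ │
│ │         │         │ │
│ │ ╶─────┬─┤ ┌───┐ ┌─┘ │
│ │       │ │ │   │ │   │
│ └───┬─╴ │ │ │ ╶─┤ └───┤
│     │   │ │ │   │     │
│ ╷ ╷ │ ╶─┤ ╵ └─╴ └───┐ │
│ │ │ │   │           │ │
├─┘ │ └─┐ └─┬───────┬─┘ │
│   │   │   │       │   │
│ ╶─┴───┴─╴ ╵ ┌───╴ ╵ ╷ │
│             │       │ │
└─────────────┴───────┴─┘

Following directions step by step:
Start: (0, 0)
  down: (0, 0) → (1, 0)
  down: (1, 0) → (2, 0)
  down: (2, 0) → (3, 0)
  down: (3, 0) → (4, 0)
  down: (4, 0) → (5, 0)
  down: (5, 0) → (6, 0)
  down: (6, 0) → (7, 0)
  down: (7, 0) → (8, 0)
  right: (8, 0) → (8, 1)
  down: (8, 1) → (9, 1)
  down: (9, 1) → (10, 1)
Final position: (10, 1)

Path taken:

┌─────┬─────┬─┬─┬───────┐
│A    │     │ │ │       │
│ ┌─┐ ╵ ┌─╴ ╵ │ └─┐ ┌─╴ │
│↓│ │   │     │   │ │   │
│ │ └─┐ ├─────┴─┐ └─┤ ╷ │
│↓│   │ │       │   │ │ │
│ ├─╴ │ │ ┌───┐ └─┐ │ │ │
│↓│   │ │ │   │   │ │ │ │
│ │ ╷ │ │ └─╴ │ ┌─┘ │ └─┤
│↓│ │ │ │     │ │   │   │
│ │ └─┘ └─┬─╴ │ ╵ ┌─┴─╴ │
│↓│       │   │   │     │
│ ├───────┘ ┌─┴───┴─╴ ╷ │
│↓│         │         │ │
│ │ ╶─────┬─┤ ┌───┐ ┌─┘ │
│↓│       │ │ │   │ │   │
│ └───┬─╴ │ │ │ ╶─┤ └───┤
│↳ ↓  │   │ │ │   │     │
│ ╷ ╷ │ ╶─┤ ╵ └─╴ └───┐ │
│ │↓│ │   │           │ │
├─┘ │ └─┐ └─┬───────┬─┘ │
│  B│   │   │       │   │
│ ╶─┴───┴─╴ ╵ ┌───╴ ╵ ╷ │
│             │       │ │
└─────────────┴───────┴─┘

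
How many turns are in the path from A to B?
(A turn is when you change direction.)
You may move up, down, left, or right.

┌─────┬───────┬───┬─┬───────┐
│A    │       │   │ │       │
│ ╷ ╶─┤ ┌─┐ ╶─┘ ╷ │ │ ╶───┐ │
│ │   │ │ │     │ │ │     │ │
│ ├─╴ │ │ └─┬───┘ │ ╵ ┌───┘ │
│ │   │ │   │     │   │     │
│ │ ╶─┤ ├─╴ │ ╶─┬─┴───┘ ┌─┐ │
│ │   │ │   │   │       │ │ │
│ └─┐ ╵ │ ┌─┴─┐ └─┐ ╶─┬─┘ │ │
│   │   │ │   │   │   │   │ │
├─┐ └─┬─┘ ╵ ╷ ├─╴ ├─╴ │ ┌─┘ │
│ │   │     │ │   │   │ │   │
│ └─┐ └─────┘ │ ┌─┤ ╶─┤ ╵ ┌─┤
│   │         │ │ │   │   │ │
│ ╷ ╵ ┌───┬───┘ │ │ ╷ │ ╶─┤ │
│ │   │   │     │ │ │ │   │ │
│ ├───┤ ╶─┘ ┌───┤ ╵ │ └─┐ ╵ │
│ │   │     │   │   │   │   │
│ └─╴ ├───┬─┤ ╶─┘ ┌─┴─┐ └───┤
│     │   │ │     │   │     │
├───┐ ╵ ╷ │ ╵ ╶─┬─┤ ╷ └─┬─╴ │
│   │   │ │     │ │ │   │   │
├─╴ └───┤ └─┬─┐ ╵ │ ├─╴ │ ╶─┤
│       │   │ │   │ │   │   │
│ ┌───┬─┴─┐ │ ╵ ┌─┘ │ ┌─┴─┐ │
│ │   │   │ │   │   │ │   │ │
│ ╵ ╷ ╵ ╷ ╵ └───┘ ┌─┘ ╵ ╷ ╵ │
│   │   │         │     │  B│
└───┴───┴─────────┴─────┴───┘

Directions: down, down, down, down, right, down, right, down, down, left, up, left, down, down, down, right, right, down, right, up, right, down, down, right, down, down, right, right, right, up, right, up, up, up, right, down, right, down, left, down, down, right, up, right, down, right
Number of turns: 31

Solution:

┌─────┬───────┬───┬─┬───────┐
│A    │       │   │ │       │
│ ╷ ╶─┤ ┌─┐ ╶─┘ ╷ │ │ ╶───┐ │
│↓│   │ │ │     │ │ │     │ │
│ ├─╴ │ │ └─┬───┘ │ ╵ ┌───┘ │
│↓│   │ │   │     │   │     │
│ │ ╶─┤ ├─╴ │ ╶─┬─┴───┘ ┌─┐ │
│↓│   │ │   │   │       │ │ │
│ └─┐ ╵ │ ┌─┴─┐ └─┐ ╶─┬─┘ │ │
│↳ ↓│   │ │   │   │   │   │ │
├─┐ └─┬─┘ ╵ ╷ ├─╴ ├─╴ │ ┌─┘ │
│ │↳ ↓│     │ │   │   │ │   │
│ └─┐ └─────┘ │ ┌─┤ ╶─┤ ╵ ┌─┤
│↓ ↰│↓        │ │ │   │   │ │
│ ╷ ╵ ┌───┬───┘ │ │ ╷ │ ╶─┤ │
│↓│↑ ↲│   │     │ │ │ │   │ │
│ ├───┤ ╶─┘ ┌───┤ ╵ │ └─┐ ╵ │
│↓│   │     │   │   │   │   │
│ └─╴ ├───┬─┤ ╶─┘ ┌─┴─┐ └───┤
│↳ → ↓│↱ ↓│ │     │↱ ↓│     │
├───┐ ╵ ╷ │ ╵ ╶─┬─┤ ╷ └─┬─╴ │
│   │↳ ↑│↓│     │ │↑│↳ ↓│   │
├─╴ └───┤ └─┬─┐ ╵ │ ├─╴ │ ╶─┤
│       │↳ ↓│ │   │↑│↓ ↲│   │
│ ┌───┬─┴─┐ │ ╵ ┌─┘ │ ┌─┴─┐ │
│ │   │   │↓│   │↱ ↑│↓│↱ ↓│ │
│ ╵ ╷ ╵ ╷ ╵ └───┘ ┌─┘ ╵ ╷ ╵ │
│   │   │  ↳ → → ↑│  ↳ ↑│↳ B│
└───┴───┴─────────┴─────┴───┘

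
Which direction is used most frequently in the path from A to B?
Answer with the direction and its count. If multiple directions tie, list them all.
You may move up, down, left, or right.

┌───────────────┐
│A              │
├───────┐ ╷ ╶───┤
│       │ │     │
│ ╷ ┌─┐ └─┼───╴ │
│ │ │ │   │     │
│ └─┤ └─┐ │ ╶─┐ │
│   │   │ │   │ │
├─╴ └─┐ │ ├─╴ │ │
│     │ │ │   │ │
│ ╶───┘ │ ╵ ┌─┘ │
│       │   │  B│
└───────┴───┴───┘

Directions: right, right, right, right, right, down, right, right, down, down, down, down
Counts: {'right': 7, 'down': 5}
Most common: right (7 times)

Solution:

┌───────────────┐
│A → → → → ↓    │
├───────┐ ╷ ╶───┤
│       │ │↳ → ↓│
│ ╷ ┌─┐ └─┼───╴ │
│ │ │ │   │    ↓│
│ └─┤ └─┐ │ ╶─┐ │
│   │   │ │   │↓│
├─╴ └─┐ │ ├─╴ │ │
│     │ │ │   │↓│
│ ╶───┘ │ ╵ ┌─┘ │
│       │   │  B│
└───────┴───┴───┘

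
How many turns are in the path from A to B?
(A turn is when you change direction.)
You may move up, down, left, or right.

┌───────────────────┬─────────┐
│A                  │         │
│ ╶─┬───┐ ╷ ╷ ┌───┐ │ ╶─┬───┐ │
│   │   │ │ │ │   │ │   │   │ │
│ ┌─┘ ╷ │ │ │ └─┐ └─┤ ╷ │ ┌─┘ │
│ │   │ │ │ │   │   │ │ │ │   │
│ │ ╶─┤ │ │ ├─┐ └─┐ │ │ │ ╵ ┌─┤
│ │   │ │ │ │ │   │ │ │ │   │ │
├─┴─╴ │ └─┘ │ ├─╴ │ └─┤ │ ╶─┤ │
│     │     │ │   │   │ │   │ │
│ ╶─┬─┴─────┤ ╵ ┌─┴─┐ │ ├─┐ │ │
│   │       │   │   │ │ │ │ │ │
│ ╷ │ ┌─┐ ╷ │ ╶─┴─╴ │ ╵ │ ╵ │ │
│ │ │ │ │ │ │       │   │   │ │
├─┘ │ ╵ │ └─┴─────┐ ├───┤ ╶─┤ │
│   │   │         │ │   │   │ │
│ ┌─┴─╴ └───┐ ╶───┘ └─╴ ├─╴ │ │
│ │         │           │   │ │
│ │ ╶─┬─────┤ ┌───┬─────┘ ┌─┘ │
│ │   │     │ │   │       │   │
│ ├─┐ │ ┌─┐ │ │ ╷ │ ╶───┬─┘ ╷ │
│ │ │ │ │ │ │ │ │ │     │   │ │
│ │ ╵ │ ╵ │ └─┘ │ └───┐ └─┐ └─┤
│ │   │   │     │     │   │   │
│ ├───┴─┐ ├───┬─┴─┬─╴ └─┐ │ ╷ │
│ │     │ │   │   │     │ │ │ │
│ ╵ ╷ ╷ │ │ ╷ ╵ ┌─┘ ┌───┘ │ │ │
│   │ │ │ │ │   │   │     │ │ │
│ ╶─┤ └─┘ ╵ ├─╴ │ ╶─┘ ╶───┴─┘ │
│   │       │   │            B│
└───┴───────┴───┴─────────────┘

Directions: right, right, right, right, right, down, down, down, down, left, left, up, up, up, left, down, left, down, right, down, left, left, down, right, down, down, left, down, down, down, down, down, down, right, up, right, down, down, right, right, up, up, up, left, up, up, right, right, down, down, right, right, up, up, right, down, down, right, right, down, left, down, left, down, right, right, right, right, right, right
Number of turns: 36

Solution:

┌───────────────────┬─────────┐
│A → → → → ↓        │         │
│ ╶─┬───┐ ╷ ╷ ┌───┐ │ ╶─┬───┐ │
│   │↓ ↰│ │↓│ │   │ │   │   │ │
│ ┌─┘ ╷ │ │ │ └─┐ └─┤ ╷ │ ┌─┘ │
│ │↓ ↲│↑│ │↓│   │   │ │ │ │   │
│ │ ╶─┤ │ │ ├─┐ └─┐ │ │ │ ╵ ┌─┤
│ │↳ ↓│↑│ │↓│ │   │ │ │ │   │ │
├─┴─╴ │ └─┘ │ ├─╴ │ └─┤ │ ╶─┤ │
│↓ ← ↲│↑ ← ↲│ │   │   │ │   │ │
│ ╶─┬─┴─────┤ ╵ ┌─┴─┐ │ ├─┐ │ │
│↳ ↓│       │   │   │ │ │ │ │ │
│ ╷ │ ┌─┐ ╷ │ ╶─┴─╴ │ ╵ │ ╵ │ │
│ │↓│ │ │ │ │       │   │   │ │
├─┘ │ ╵ │ └─┴─────┐ ├───┤ ╶─┤ │
│↓ ↲│   │         │ │   │   │ │
│ ┌─┴─╴ └───┐ ╶───┘ └─╴ ├─╴ │ │
│↓│         │           │   │ │
│ │ ╶─┬─────┤ ┌───┬─────┘ ┌─┘ │
│↓│   │↱ → ↓│ │↱ ↓│       │   │
│ ├─┐ │ ┌─┐ │ │ ╷ │ ╶───┬─┘ ╷ │
│↓│ │ │↑│ │↓│ │↑│↓│     │   │ │
│ │ ╵ │ ╵ │ └─┘ │ └───┐ └─┐ └─┤
│↓│   │↑ ↰│↳ → ↑│↳ → ↓│   │   │
│ ├───┴─┐ ├───┬─┴─┬─╴ └─┐ │ ╷ │
│↓│↱ ↓  │↑│   │   │↓ ↲  │ │ │ │
│ ╵ ╷ ╷ │ │ ╷ ╵ ┌─┘ ┌───┘ │ │ │
│↳ ↑│↓│ │↑│ │   │↓ ↲│     │ │ │
│ ╶─┤ └─┘ ╵ ├─╴ │ ╶─┘ ╶───┴─┘ │
│   │↳ → ↑  │   │↳ → → → → → B│
└───┴───────┴───┴─────────────┘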